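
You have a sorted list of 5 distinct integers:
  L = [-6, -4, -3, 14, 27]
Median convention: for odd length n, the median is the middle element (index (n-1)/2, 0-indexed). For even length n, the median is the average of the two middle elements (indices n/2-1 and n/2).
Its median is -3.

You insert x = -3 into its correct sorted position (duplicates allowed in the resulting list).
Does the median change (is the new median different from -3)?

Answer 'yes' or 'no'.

Answer: no

Derivation:
Old median = -3
Insert x = -3
New median = -3
Changed? no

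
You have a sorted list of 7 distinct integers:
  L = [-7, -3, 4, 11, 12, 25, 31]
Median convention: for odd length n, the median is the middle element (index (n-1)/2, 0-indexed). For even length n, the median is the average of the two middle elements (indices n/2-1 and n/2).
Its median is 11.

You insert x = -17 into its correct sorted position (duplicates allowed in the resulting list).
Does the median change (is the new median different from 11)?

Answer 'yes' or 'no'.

Old median = 11
Insert x = -17
New median = 15/2
Changed? yes

Answer: yes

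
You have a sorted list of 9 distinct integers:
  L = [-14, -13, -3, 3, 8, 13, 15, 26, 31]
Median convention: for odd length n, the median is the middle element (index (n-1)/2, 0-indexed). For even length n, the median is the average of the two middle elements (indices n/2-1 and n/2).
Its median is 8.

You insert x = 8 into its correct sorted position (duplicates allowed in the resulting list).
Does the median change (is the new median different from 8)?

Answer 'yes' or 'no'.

Answer: no

Derivation:
Old median = 8
Insert x = 8
New median = 8
Changed? no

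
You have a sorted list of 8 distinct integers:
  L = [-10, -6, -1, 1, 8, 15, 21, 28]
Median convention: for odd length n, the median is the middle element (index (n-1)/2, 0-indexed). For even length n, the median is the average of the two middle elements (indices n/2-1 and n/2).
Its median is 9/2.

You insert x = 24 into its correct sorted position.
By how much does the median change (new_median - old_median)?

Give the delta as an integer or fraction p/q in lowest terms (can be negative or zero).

Answer: 7/2

Derivation:
Old median = 9/2
After inserting x = 24: new sorted = [-10, -6, -1, 1, 8, 15, 21, 24, 28]
New median = 8
Delta = 8 - 9/2 = 7/2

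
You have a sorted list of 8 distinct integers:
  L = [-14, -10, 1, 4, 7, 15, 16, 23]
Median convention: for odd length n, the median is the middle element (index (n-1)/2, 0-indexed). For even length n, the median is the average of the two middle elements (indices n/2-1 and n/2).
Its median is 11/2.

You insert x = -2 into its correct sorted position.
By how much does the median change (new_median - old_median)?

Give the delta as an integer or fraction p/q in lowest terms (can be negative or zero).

Old median = 11/2
After inserting x = -2: new sorted = [-14, -10, -2, 1, 4, 7, 15, 16, 23]
New median = 4
Delta = 4 - 11/2 = -3/2

Answer: -3/2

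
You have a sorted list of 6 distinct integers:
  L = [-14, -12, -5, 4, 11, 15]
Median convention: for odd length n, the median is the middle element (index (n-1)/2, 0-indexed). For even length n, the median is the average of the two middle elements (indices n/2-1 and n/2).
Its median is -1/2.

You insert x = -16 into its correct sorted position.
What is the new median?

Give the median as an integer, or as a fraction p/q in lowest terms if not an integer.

Old list (sorted, length 6): [-14, -12, -5, 4, 11, 15]
Old median = -1/2
Insert x = -16
Old length even (6). Middle pair: indices 2,3 = -5,4.
New length odd (7). New median = single middle element.
x = -16: 0 elements are < x, 6 elements are > x.
New sorted list: [-16, -14, -12, -5, 4, 11, 15]
New median = -5

Answer: -5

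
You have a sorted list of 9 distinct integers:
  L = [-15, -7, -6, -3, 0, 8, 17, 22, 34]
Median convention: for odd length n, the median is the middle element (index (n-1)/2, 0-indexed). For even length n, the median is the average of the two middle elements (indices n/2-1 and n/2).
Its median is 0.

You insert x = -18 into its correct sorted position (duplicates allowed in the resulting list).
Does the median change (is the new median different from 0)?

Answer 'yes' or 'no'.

Answer: yes

Derivation:
Old median = 0
Insert x = -18
New median = -3/2
Changed? yes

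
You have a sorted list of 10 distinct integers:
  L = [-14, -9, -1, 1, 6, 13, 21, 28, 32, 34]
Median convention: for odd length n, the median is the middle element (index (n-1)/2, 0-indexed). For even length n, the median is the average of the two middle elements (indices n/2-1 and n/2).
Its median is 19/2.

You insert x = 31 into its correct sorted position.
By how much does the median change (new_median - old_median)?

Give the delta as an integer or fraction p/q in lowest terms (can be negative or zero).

Old median = 19/2
After inserting x = 31: new sorted = [-14, -9, -1, 1, 6, 13, 21, 28, 31, 32, 34]
New median = 13
Delta = 13 - 19/2 = 7/2

Answer: 7/2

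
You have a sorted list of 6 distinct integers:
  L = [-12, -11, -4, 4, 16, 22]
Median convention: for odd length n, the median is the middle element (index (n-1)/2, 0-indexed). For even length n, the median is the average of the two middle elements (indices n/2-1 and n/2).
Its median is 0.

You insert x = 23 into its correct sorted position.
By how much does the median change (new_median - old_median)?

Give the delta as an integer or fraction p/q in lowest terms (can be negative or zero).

Answer: 4

Derivation:
Old median = 0
After inserting x = 23: new sorted = [-12, -11, -4, 4, 16, 22, 23]
New median = 4
Delta = 4 - 0 = 4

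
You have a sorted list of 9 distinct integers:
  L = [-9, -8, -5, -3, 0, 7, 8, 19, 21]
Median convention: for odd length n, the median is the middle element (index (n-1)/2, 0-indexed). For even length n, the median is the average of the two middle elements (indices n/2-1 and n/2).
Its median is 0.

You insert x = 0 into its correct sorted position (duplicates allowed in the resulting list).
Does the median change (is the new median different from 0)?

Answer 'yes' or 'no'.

Answer: no

Derivation:
Old median = 0
Insert x = 0
New median = 0
Changed? no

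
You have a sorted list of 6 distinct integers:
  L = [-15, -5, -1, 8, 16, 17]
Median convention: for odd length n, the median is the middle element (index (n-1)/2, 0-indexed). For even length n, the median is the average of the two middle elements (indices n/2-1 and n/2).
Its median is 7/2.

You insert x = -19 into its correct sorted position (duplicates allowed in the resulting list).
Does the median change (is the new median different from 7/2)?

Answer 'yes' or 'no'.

Old median = 7/2
Insert x = -19
New median = -1
Changed? yes

Answer: yes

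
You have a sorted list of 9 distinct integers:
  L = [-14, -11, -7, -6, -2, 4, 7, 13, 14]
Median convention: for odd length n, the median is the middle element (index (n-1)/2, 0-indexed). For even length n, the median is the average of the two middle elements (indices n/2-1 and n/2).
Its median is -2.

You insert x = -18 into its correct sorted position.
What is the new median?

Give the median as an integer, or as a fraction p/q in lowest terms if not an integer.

Answer: -4

Derivation:
Old list (sorted, length 9): [-14, -11, -7, -6, -2, 4, 7, 13, 14]
Old median = -2
Insert x = -18
Old length odd (9). Middle was index 4 = -2.
New length even (10). New median = avg of two middle elements.
x = -18: 0 elements are < x, 9 elements are > x.
New sorted list: [-18, -14, -11, -7, -6, -2, 4, 7, 13, 14]
New median = -4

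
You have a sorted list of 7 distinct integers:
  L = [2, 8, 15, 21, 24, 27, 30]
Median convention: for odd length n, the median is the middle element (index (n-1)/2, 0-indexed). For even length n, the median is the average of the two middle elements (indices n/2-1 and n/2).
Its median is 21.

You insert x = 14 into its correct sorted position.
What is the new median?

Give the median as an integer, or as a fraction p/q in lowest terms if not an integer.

Old list (sorted, length 7): [2, 8, 15, 21, 24, 27, 30]
Old median = 21
Insert x = 14
Old length odd (7). Middle was index 3 = 21.
New length even (8). New median = avg of two middle elements.
x = 14: 2 elements are < x, 5 elements are > x.
New sorted list: [2, 8, 14, 15, 21, 24, 27, 30]
New median = 18

Answer: 18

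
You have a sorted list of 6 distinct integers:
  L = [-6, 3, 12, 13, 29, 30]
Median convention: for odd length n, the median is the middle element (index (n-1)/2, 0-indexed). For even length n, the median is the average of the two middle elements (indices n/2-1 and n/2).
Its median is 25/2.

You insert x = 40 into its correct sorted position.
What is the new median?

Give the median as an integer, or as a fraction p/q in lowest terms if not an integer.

Old list (sorted, length 6): [-6, 3, 12, 13, 29, 30]
Old median = 25/2
Insert x = 40
Old length even (6). Middle pair: indices 2,3 = 12,13.
New length odd (7). New median = single middle element.
x = 40: 6 elements are < x, 0 elements are > x.
New sorted list: [-6, 3, 12, 13, 29, 30, 40]
New median = 13

Answer: 13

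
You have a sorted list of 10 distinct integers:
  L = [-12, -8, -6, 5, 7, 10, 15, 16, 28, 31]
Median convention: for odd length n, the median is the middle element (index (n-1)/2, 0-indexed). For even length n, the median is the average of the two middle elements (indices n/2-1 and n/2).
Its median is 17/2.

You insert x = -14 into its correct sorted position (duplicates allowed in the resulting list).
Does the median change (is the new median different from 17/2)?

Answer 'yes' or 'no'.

Old median = 17/2
Insert x = -14
New median = 7
Changed? yes

Answer: yes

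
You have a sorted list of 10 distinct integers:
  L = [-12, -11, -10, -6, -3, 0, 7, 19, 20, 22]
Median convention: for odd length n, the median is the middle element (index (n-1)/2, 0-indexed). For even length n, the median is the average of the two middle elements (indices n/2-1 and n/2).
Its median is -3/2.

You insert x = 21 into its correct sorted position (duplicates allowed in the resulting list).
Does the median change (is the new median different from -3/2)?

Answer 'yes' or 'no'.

Answer: yes

Derivation:
Old median = -3/2
Insert x = 21
New median = 0
Changed? yes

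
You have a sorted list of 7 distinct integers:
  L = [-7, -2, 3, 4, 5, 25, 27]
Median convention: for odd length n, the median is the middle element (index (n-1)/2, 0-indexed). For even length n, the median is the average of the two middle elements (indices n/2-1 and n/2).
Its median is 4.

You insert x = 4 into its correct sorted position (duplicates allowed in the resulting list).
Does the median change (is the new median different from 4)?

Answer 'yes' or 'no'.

Old median = 4
Insert x = 4
New median = 4
Changed? no

Answer: no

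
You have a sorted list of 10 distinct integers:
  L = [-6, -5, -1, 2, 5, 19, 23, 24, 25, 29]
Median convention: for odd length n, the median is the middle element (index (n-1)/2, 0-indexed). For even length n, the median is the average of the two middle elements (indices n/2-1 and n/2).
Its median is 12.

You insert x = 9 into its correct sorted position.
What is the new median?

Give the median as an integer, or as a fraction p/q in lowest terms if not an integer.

Old list (sorted, length 10): [-6, -5, -1, 2, 5, 19, 23, 24, 25, 29]
Old median = 12
Insert x = 9
Old length even (10). Middle pair: indices 4,5 = 5,19.
New length odd (11). New median = single middle element.
x = 9: 5 elements are < x, 5 elements are > x.
New sorted list: [-6, -5, -1, 2, 5, 9, 19, 23, 24, 25, 29]
New median = 9

Answer: 9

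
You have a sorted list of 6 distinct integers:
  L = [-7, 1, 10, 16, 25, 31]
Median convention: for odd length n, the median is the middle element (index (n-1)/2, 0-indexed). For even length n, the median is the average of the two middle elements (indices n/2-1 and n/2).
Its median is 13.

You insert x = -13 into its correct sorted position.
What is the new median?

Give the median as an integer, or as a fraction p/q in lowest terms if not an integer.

Old list (sorted, length 6): [-7, 1, 10, 16, 25, 31]
Old median = 13
Insert x = -13
Old length even (6). Middle pair: indices 2,3 = 10,16.
New length odd (7). New median = single middle element.
x = -13: 0 elements are < x, 6 elements are > x.
New sorted list: [-13, -7, 1, 10, 16, 25, 31]
New median = 10

Answer: 10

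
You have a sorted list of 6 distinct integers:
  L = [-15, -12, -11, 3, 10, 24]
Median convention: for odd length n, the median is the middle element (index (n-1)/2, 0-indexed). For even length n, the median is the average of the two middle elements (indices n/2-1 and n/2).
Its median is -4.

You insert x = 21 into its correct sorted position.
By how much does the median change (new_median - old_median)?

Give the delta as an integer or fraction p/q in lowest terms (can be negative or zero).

Answer: 7

Derivation:
Old median = -4
After inserting x = 21: new sorted = [-15, -12, -11, 3, 10, 21, 24]
New median = 3
Delta = 3 - -4 = 7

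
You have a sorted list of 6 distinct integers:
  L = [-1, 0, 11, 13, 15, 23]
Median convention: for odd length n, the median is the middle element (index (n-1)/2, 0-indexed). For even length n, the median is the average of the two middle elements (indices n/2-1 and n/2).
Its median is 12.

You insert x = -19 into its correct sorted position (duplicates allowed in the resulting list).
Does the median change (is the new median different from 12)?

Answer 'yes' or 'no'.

Old median = 12
Insert x = -19
New median = 11
Changed? yes

Answer: yes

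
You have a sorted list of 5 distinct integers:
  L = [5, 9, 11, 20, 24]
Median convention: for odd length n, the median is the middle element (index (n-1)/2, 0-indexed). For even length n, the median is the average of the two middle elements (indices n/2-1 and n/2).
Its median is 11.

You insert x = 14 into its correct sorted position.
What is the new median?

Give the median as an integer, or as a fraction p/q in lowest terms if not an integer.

Answer: 25/2

Derivation:
Old list (sorted, length 5): [5, 9, 11, 20, 24]
Old median = 11
Insert x = 14
Old length odd (5). Middle was index 2 = 11.
New length even (6). New median = avg of two middle elements.
x = 14: 3 elements are < x, 2 elements are > x.
New sorted list: [5, 9, 11, 14, 20, 24]
New median = 25/2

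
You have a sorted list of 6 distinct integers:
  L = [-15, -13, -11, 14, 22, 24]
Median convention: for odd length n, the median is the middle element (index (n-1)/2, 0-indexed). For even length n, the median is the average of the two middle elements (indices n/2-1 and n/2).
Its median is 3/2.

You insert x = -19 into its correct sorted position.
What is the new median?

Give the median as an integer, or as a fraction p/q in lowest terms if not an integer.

Old list (sorted, length 6): [-15, -13, -11, 14, 22, 24]
Old median = 3/2
Insert x = -19
Old length even (6). Middle pair: indices 2,3 = -11,14.
New length odd (7). New median = single middle element.
x = -19: 0 elements are < x, 6 elements are > x.
New sorted list: [-19, -15, -13, -11, 14, 22, 24]
New median = -11

Answer: -11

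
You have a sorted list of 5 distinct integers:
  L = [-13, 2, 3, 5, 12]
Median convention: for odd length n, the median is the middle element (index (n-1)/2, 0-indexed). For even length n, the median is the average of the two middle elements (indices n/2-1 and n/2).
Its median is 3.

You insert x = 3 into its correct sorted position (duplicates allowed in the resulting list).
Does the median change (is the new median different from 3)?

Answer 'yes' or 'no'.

Old median = 3
Insert x = 3
New median = 3
Changed? no

Answer: no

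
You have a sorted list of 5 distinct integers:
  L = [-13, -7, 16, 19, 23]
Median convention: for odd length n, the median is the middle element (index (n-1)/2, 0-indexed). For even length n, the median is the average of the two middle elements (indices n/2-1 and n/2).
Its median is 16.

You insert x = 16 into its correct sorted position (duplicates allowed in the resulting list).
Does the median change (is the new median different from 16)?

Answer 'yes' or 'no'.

Answer: no

Derivation:
Old median = 16
Insert x = 16
New median = 16
Changed? no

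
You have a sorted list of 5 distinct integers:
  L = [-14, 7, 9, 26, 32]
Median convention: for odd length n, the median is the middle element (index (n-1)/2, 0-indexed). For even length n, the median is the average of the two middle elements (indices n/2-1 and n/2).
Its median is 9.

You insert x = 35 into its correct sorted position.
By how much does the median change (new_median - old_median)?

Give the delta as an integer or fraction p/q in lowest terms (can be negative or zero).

Old median = 9
After inserting x = 35: new sorted = [-14, 7, 9, 26, 32, 35]
New median = 35/2
Delta = 35/2 - 9 = 17/2

Answer: 17/2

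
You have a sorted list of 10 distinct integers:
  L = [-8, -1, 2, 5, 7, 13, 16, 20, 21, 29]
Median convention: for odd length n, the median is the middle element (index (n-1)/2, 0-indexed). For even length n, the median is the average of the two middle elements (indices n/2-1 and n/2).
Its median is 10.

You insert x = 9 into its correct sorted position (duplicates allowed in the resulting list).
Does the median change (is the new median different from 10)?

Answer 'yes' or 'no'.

Answer: yes

Derivation:
Old median = 10
Insert x = 9
New median = 9
Changed? yes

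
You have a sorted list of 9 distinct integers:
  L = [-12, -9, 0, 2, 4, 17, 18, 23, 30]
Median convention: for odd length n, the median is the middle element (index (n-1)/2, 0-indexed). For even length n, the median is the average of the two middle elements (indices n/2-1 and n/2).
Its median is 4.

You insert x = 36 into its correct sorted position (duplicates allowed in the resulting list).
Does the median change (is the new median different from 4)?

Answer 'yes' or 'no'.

Answer: yes

Derivation:
Old median = 4
Insert x = 36
New median = 21/2
Changed? yes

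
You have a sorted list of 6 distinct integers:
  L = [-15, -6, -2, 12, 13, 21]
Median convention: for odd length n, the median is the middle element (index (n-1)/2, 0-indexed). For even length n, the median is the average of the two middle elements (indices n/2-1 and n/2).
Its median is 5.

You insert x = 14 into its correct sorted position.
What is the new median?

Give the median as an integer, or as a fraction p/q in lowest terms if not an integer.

Answer: 12

Derivation:
Old list (sorted, length 6): [-15, -6, -2, 12, 13, 21]
Old median = 5
Insert x = 14
Old length even (6). Middle pair: indices 2,3 = -2,12.
New length odd (7). New median = single middle element.
x = 14: 5 elements are < x, 1 elements are > x.
New sorted list: [-15, -6, -2, 12, 13, 14, 21]
New median = 12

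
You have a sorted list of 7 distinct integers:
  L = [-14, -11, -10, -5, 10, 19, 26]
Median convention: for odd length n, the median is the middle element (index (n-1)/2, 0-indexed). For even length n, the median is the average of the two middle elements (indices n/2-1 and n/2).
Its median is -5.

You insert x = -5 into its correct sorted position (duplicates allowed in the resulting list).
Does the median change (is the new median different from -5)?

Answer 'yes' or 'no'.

Old median = -5
Insert x = -5
New median = -5
Changed? no

Answer: no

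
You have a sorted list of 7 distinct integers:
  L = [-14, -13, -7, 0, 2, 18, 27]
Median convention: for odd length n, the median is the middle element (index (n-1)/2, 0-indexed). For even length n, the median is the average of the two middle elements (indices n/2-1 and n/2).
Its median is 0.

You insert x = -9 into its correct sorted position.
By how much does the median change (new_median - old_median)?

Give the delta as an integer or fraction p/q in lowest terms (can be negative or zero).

Old median = 0
After inserting x = -9: new sorted = [-14, -13, -9, -7, 0, 2, 18, 27]
New median = -7/2
Delta = -7/2 - 0 = -7/2

Answer: -7/2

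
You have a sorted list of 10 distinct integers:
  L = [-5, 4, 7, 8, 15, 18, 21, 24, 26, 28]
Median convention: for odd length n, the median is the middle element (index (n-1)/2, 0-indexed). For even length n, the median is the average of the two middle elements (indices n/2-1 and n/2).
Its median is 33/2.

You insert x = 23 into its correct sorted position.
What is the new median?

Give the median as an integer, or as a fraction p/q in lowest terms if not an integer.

Answer: 18

Derivation:
Old list (sorted, length 10): [-5, 4, 7, 8, 15, 18, 21, 24, 26, 28]
Old median = 33/2
Insert x = 23
Old length even (10). Middle pair: indices 4,5 = 15,18.
New length odd (11). New median = single middle element.
x = 23: 7 elements are < x, 3 elements are > x.
New sorted list: [-5, 4, 7, 8, 15, 18, 21, 23, 24, 26, 28]
New median = 18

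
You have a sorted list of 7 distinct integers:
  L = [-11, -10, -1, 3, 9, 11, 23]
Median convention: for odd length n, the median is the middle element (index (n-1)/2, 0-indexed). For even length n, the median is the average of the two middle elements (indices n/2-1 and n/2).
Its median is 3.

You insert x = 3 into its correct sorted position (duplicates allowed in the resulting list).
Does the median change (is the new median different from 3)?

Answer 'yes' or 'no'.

Old median = 3
Insert x = 3
New median = 3
Changed? no

Answer: no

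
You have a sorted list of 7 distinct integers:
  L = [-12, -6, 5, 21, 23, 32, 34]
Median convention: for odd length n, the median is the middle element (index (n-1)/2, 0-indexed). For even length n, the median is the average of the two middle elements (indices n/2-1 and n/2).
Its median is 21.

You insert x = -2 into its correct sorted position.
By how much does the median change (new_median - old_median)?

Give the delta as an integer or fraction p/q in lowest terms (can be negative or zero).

Old median = 21
After inserting x = -2: new sorted = [-12, -6, -2, 5, 21, 23, 32, 34]
New median = 13
Delta = 13 - 21 = -8

Answer: -8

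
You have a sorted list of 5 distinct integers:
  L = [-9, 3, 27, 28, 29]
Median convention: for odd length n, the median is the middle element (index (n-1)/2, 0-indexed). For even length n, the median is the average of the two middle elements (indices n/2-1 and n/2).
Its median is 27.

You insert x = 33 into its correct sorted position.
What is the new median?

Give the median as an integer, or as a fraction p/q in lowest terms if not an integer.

Answer: 55/2

Derivation:
Old list (sorted, length 5): [-9, 3, 27, 28, 29]
Old median = 27
Insert x = 33
Old length odd (5). Middle was index 2 = 27.
New length even (6). New median = avg of two middle elements.
x = 33: 5 elements are < x, 0 elements are > x.
New sorted list: [-9, 3, 27, 28, 29, 33]
New median = 55/2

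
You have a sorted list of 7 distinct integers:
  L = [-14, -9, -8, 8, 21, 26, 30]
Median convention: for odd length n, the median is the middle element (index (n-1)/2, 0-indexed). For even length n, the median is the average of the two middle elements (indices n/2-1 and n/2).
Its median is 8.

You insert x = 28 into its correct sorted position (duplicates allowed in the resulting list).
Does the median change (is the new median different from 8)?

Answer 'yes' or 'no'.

Answer: yes

Derivation:
Old median = 8
Insert x = 28
New median = 29/2
Changed? yes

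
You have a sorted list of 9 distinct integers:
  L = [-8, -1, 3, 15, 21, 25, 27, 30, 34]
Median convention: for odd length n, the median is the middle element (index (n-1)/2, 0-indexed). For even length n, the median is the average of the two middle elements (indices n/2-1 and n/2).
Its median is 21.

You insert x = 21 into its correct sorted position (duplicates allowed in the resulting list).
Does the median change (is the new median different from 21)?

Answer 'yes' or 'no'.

Old median = 21
Insert x = 21
New median = 21
Changed? no

Answer: no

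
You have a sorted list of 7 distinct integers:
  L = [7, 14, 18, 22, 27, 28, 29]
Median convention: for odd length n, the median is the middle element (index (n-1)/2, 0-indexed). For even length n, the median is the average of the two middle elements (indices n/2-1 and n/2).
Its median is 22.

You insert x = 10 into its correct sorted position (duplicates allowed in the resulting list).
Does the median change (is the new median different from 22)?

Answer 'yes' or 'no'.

Old median = 22
Insert x = 10
New median = 20
Changed? yes

Answer: yes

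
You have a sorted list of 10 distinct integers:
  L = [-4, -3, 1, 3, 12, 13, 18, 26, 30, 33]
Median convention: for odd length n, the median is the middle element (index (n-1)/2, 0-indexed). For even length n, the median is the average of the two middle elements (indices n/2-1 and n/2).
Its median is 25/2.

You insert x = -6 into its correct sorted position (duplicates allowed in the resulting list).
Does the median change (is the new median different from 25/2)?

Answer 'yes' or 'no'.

Old median = 25/2
Insert x = -6
New median = 12
Changed? yes

Answer: yes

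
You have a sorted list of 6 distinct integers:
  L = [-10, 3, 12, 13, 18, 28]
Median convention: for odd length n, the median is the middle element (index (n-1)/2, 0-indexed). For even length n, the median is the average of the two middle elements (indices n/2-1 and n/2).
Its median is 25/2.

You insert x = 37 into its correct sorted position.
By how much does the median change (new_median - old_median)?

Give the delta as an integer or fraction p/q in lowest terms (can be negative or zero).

Answer: 1/2

Derivation:
Old median = 25/2
After inserting x = 37: new sorted = [-10, 3, 12, 13, 18, 28, 37]
New median = 13
Delta = 13 - 25/2 = 1/2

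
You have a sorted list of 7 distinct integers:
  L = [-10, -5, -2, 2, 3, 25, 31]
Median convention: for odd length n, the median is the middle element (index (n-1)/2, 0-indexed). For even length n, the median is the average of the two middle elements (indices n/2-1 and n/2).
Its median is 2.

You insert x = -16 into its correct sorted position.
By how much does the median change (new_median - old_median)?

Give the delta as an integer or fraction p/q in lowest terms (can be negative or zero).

Answer: -2

Derivation:
Old median = 2
After inserting x = -16: new sorted = [-16, -10, -5, -2, 2, 3, 25, 31]
New median = 0
Delta = 0 - 2 = -2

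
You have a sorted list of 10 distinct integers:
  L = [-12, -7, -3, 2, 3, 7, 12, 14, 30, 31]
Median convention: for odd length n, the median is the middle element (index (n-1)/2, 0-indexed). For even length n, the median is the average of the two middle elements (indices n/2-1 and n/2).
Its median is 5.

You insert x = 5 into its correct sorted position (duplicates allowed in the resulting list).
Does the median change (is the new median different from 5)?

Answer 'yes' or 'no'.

Old median = 5
Insert x = 5
New median = 5
Changed? no

Answer: no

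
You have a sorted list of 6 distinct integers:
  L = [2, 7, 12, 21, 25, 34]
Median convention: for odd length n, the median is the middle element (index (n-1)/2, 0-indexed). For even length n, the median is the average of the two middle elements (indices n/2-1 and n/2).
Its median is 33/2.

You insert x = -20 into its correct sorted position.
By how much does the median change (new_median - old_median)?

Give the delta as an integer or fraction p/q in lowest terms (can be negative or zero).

Old median = 33/2
After inserting x = -20: new sorted = [-20, 2, 7, 12, 21, 25, 34]
New median = 12
Delta = 12 - 33/2 = -9/2

Answer: -9/2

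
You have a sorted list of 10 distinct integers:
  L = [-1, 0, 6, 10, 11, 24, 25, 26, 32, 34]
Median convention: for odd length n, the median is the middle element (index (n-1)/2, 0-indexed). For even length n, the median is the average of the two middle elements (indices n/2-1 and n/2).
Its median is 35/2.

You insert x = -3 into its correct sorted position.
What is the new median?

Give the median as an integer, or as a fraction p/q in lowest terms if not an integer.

Answer: 11

Derivation:
Old list (sorted, length 10): [-1, 0, 6, 10, 11, 24, 25, 26, 32, 34]
Old median = 35/2
Insert x = -3
Old length even (10). Middle pair: indices 4,5 = 11,24.
New length odd (11). New median = single middle element.
x = -3: 0 elements are < x, 10 elements are > x.
New sorted list: [-3, -1, 0, 6, 10, 11, 24, 25, 26, 32, 34]
New median = 11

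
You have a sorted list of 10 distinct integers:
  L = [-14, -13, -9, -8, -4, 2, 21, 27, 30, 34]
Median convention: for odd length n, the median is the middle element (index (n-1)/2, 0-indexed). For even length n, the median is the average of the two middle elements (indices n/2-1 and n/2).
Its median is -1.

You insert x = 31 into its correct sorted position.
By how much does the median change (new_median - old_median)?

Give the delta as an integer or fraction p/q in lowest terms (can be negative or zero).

Old median = -1
After inserting x = 31: new sorted = [-14, -13, -9, -8, -4, 2, 21, 27, 30, 31, 34]
New median = 2
Delta = 2 - -1 = 3

Answer: 3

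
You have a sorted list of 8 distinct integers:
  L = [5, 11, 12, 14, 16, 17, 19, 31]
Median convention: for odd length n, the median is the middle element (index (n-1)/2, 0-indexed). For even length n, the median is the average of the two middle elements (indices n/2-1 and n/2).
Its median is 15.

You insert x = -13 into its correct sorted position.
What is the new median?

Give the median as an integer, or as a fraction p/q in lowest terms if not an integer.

Old list (sorted, length 8): [5, 11, 12, 14, 16, 17, 19, 31]
Old median = 15
Insert x = -13
Old length even (8). Middle pair: indices 3,4 = 14,16.
New length odd (9). New median = single middle element.
x = -13: 0 elements are < x, 8 elements are > x.
New sorted list: [-13, 5, 11, 12, 14, 16, 17, 19, 31]
New median = 14

Answer: 14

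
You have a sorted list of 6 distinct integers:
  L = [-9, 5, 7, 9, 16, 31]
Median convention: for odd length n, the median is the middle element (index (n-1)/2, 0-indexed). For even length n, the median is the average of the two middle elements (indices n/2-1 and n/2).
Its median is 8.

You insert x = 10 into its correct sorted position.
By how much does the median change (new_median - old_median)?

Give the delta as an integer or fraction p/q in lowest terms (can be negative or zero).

Answer: 1

Derivation:
Old median = 8
After inserting x = 10: new sorted = [-9, 5, 7, 9, 10, 16, 31]
New median = 9
Delta = 9 - 8 = 1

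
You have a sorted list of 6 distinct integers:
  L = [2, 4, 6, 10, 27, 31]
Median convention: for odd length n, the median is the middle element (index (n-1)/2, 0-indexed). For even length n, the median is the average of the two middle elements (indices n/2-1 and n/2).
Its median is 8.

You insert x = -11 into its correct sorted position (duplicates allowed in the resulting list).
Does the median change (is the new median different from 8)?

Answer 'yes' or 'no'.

Answer: yes

Derivation:
Old median = 8
Insert x = -11
New median = 6
Changed? yes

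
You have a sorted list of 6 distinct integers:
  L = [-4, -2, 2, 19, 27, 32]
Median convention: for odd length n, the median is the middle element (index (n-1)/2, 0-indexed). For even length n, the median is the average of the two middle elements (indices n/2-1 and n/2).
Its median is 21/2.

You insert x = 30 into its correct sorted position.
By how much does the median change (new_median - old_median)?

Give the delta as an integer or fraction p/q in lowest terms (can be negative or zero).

Answer: 17/2

Derivation:
Old median = 21/2
After inserting x = 30: new sorted = [-4, -2, 2, 19, 27, 30, 32]
New median = 19
Delta = 19 - 21/2 = 17/2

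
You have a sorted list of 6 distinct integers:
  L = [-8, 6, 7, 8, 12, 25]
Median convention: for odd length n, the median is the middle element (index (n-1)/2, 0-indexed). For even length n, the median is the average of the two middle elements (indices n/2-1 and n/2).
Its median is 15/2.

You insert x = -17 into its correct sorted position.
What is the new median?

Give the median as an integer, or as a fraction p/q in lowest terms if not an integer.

Old list (sorted, length 6): [-8, 6, 7, 8, 12, 25]
Old median = 15/2
Insert x = -17
Old length even (6). Middle pair: indices 2,3 = 7,8.
New length odd (7). New median = single middle element.
x = -17: 0 elements are < x, 6 elements are > x.
New sorted list: [-17, -8, 6, 7, 8, 12, 25]
New median = 7

Answer: 7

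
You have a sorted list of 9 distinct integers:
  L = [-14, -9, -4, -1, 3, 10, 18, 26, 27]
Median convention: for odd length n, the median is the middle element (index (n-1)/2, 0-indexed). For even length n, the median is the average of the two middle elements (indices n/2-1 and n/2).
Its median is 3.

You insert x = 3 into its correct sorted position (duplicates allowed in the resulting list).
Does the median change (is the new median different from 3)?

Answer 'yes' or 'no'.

Old median = 3
Insert x = 3
New median = 3
Changed? no

Answer: no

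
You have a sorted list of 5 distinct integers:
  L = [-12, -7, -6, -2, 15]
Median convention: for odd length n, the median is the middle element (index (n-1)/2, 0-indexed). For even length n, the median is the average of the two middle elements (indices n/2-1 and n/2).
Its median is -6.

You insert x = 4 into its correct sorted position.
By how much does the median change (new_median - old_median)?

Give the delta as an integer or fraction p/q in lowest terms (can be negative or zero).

Old median = -6
After inserting x = 4: new sorted = [-12, -7, -6, -2, 4, 15]
New median = -4
Delta = -4 - -6 = 2

Answer: 2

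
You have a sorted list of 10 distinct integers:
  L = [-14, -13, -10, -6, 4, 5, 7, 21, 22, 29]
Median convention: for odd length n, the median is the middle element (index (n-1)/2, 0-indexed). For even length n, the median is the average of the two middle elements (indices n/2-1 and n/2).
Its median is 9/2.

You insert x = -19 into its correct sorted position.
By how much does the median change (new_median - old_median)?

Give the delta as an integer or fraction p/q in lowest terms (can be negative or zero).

Old median = 9/2
After inserting x = -19: new sorted = [-19, -14, -13, -10, -6, 4, 5, 7, 21, 22, 29]
New median = 4
Delta = 4 - 9/2 = -1/2

Answer: -1/2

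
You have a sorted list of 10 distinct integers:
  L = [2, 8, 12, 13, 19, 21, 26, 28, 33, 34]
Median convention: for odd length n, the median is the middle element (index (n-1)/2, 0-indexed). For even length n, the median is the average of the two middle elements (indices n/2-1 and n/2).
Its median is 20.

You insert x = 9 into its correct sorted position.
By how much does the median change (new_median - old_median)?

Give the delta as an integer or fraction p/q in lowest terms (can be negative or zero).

Answer: -1

Derivation:
Old median = 20
After inserting x = 9: new sorted = [2, 8, 9, 12, 13, 19, 21, 26, 28, 33, 34]
New median = 19
Delta = 19 - 20 = -1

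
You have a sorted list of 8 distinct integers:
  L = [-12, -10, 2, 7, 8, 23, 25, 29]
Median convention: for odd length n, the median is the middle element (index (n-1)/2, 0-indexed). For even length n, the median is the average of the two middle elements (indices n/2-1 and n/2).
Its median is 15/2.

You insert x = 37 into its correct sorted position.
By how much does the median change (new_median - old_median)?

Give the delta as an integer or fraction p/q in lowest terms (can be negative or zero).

Answer: 1/2

Derivation:
Old median = 15/2
After inserting x = 37: new sorted = [-12, -10, 2, 7, 8, 23, 25, 29, 37]
New median = 8
Delta = 8 - 15/2 = 1/2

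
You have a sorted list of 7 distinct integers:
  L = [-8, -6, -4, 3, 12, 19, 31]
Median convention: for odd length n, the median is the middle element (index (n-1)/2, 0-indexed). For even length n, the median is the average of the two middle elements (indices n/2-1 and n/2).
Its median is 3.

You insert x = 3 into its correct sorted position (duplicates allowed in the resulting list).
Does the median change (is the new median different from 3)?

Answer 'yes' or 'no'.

Answer: no

Derivation:
Old median = 3
Insert x = 3
New median = 3
Changed? no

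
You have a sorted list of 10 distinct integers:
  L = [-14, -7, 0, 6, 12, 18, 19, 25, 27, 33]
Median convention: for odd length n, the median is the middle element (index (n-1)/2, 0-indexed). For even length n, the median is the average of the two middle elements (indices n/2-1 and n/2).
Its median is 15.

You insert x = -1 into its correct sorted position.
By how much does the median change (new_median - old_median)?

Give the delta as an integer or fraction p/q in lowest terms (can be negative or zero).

Old median = 15
After inserting x = -1: new sorted = [-14, -7, -1, 0, 6, 12, 18, 19, 25, 27, 33]
New median = 12
Delta = 12 - 15 = -3

Answer: -3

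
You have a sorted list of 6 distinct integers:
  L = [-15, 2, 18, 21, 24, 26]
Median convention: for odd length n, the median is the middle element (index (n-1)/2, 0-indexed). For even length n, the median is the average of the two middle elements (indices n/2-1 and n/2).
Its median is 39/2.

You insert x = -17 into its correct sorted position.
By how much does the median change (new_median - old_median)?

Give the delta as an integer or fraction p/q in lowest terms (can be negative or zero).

Answer: -3/2

Derivation:
Old median = 39/2
After inserting x = -17: new sorted = [-17, -15, 2, 18, 21, 24, 26]
New median = 18
Delta = 18 - 39/2 = -3/2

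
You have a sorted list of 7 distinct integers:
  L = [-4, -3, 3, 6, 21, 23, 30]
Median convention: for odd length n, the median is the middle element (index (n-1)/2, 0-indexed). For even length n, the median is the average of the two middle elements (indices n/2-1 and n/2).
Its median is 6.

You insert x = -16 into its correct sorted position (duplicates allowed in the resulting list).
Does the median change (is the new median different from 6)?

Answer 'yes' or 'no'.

Answer: yes

Derivation:
Old median = 6
Insert x = -16
New median = 9/2
Changed? yes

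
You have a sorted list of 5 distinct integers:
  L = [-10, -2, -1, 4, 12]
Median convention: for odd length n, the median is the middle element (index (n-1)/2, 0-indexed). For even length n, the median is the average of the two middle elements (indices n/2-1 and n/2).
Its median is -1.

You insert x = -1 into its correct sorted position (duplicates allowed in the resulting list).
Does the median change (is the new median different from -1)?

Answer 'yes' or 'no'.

Old median = -1
Insert x = -1
New median = -1
Changed? no

Answer: no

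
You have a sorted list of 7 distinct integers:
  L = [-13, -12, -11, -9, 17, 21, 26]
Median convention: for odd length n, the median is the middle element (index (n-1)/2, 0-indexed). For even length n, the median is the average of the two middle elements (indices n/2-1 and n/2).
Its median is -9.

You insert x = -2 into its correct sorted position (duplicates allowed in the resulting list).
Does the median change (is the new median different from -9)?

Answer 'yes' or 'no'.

Old median = -9
Insert x = -2
New median = -11/2
Changed? yes

Answer: yes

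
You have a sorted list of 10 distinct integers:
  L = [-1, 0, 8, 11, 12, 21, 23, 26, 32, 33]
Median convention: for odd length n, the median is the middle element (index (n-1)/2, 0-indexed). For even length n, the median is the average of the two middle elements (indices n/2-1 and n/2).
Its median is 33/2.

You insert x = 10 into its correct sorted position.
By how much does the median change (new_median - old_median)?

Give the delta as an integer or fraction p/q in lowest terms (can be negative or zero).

Old median = 33/2
After inserting x = 10: new sorted = [-1, 0, 8, 10, 11, 12, 21, 23, 26, 32, 33]
New median = 12
Delta = 12 - 33/2 = -9/2

Answer: -9/2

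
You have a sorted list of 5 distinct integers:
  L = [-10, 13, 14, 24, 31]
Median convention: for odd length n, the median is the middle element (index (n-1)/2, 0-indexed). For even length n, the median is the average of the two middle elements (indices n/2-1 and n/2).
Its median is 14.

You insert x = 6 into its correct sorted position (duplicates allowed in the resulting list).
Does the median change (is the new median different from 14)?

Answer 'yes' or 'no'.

Answer: yes

Derivation:
Old median = 14
Insert x = 6
New median = 27/2
Changed? yes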